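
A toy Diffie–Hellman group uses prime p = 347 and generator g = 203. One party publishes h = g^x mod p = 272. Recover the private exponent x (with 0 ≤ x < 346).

Baby-step giant-step with m = ceil(sqrt(346)) = 19.
Baby table (203^j mod 347 for j=0..18):
  0:1  1:203  2:263  3:298  4:116  5:299  6:319  7:215
  8:270  9:331  10:222  11:303  12:90  13:226  14:74  15:101
  16:30  17:191  18:256
Giant step factor: 203^(-19) ≡ 55 (mod 347).
Scan 272·55^i mod 347 for i = 0, 1, …:
  i=0: 272   i=1: 39   i=2: 63   i=3: 342
  i=4: 72   i=5: 143   i=6: 231   i=7: 213
  i=8: 264   i=9: 293     …   i=14: 214
  i=15: 319
Match at i=15, j=6: x = 15·19 + 6 = 291.

291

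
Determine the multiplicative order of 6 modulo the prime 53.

The order of 6 must divide p − 1 = 52 = 2^2 · 13.
Divisors: 1, 2, 4, 13, 26, 52.
Check each in increasing order: 6^1 ≡ 6;  6^2 ≡ 36;  6^4 ≡ 24;  6^13 ≡ 52;  6^26 ≡ 1.
Smallest exponent giving 1 is 26.

26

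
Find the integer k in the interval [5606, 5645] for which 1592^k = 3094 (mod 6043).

5645

Compute 1592^5606 mod 6043 = 1530, then multiply by 1592 repeatedly:
  1592^5606=1530  1592^5607=431  1592^5608=3293  1592^5609=3175  1592^5610=2652
  1592^5611=3970  1592^5612=5305  1592^5613=3489  1592^5614=971  1592^5615=4867
  1592^5616=1138  1592^5617=4839  1592^5618=4906  1592^5619=2796  1592^5620=3584
  1592^5621=1136  1592^5622=1655  1592^5623=12  1592^5624=975  1592^5625=5192
  1592^5626=4883  1592^5627=2438  1592^5628=1690  1592^5629=1345  1592^5630=2018
  1592^5631=3823  1592^5632=915  1592^5633=317  1592^5634=3095  1592^5635=2195
  1592^5636=1586  1592^5637=4981  1592^5638=1336  1592^5639=5819  1592^5640=5972
  1592^5641=1785  1592^5642=1510  1592^5643=4849  1592^5644=2697  1592^5645=3094
Found 3094 at exponent 5645.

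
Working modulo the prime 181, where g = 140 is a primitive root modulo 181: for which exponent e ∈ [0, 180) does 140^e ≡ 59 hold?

72

Baby-step giant-step with m = ceil(sqrt(180)) = 14.
Baby table (140^j mod 181 for j=0..13):
  0:1  1:140  2:52  3:40  4:170  5:89  6:152  7:103
  8:121  9:107  10:138  11:134  12:117  13:90
Giant step factor: 140^(-14) ≡ 106 (mod 181).
Scan 59·106^i mod 181 for i = 0, 1, …:
  i=0: 59   i=1: 100   i=2: 102   i=3: 133
  i=4: 161   i=5: 52
Match at i=5, j=2: e = 5·14 + 2 = 72.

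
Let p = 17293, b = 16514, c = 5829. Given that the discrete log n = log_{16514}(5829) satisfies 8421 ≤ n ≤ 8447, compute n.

8447

Compute 16514^8421 mod 17293 = 16176, then multiply by 16514 repeatedly:
  16514^8421=16176  16514^8422=5493  16514^8423=9617  16514^8424=13519  16514^8425=136
  16514^8426=15107  16514^8427=8180  16514^8428=8897  16514^8429=3730  16514^8430=16847
  16514^8431=1574  16514^8432=1657  16514^8433=6172  16514^8434=16759  16514^8435=954
  16514^8436=433  16514^8437=8553  16514^8438=12311  16514^8439=7346  16514^8440=1449
  16514^8441=12567  16514^8442=15438  16514^8443=9726  16514^8444=15073  16514^8445=80
  16514^8446=6852  16514^8447=5829
Found 5829 at exponent 8447.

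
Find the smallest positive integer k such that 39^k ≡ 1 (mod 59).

The order of 39 must divide p − 1 = 58 = 2 · 29.
Divisors: 1, 2, 29, 58.
Check each in increasing order: 39^1 ≡ 39;  39^2 ≡ 46;  39^29 ≡ 58;  39^58 ≡ 1.
Smallest exponent giving 1 is 58.

58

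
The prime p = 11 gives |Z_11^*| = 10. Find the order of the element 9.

5

The order of 9 must divide p − 1 = 10 = 2 · 5.
Divisors: 1, 2, 5, 10.
Check each in increasing order: 9^1 ≡ 9;  9^2 ≡ 4;  9^5 ≡ 1.
Smallest exponent giving 1 is 5.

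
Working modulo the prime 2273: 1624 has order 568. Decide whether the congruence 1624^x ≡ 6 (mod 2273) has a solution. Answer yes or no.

no

6 ∈ ⟨1624⟩ iff 6^568 ≡ 1 (mod 2273), since |⟨1624⟩| = 568.
6^568 mod 2273 = 290.
Since 290 ≠ 1, 6 does not lie in the subgroup.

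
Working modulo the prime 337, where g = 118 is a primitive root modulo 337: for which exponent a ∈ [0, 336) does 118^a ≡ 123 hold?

Baby-step giant-step with m = ceil(sqrt(336)) = 19.
Baby table (118^j mod 337 for j=0..18):
  0:1  1:118  2:107  3:157  4:328  5:286  6:48  7:272
  8:81  9:122  10:242  11:248  12:282  13:250  14:181  15:127
  16:158  17:109  18:56
Giant step factor: 118^(-19) ≡ 217 (mod 337).
Scan 123·217^i mod 337 for i = 0, 1, …:
  i=0: 123   i=1: 68   i=2: 265   i=3: 215
  i=4: 149   i=5: 318   i=6: 258   i=7: 44
  i=8: 112   i=9: 40   i=10: 255   i=11: 67
  i=12: 48
Match at i=12, j=6: a = 12·19 + 6 = 234.

234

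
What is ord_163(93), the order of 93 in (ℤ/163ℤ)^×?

The order of 93 must divide p − 1 = 162 = 2 · 3^4.
Divisors: 1, 2, 3, 6, 9, 18, 27, 54, 81, 162.
Check each in increasing order: 93^1 ≡ 93;  93^2 ≡ 10;  93^3 ≡ 115;  93^6 ≡ 22;  93^9 ≡ 85;  93^18 ≡ 53;  93^27 ≡ 104;  93^54 ≡ 58;  93^81 ≡ 1.
Smallest exponent giving 1 is 81.

81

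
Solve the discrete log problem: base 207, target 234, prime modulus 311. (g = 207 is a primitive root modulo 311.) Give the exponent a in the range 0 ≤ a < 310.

Baby-step giant-step with m = ceil(sqrt(310)) = 18.
Baby table (207^j mod 311 for j=0..17):
  0:1  1:207  2:242  3:23  4:96  5:279  6:218  7:31
  8:197  9:38  10:91  11:177  12:252  13:227  14:28  15:198
  16:245  17:22
Giant step factor: 207^(-18) ≡ 14 (mod 311).
Scan 234·14^i mod 311 for i = 0, 1, …:
  i=0: 234   i=1: 166   i=2: 147   i=3: 192
  i=4: 200   i=5: 1
Match at i=5, j=0: a = 5·18 + 0 = 90.

90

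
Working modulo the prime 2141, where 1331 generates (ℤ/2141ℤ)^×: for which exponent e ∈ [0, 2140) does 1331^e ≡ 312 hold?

Baby-step giant-step with m = ceil(sqrt(2140)) = 47.
Baby table (1331^j mod 2141 for j=0..46):
  0:1  1:1331  2:954  3:161  4:191  5:1583  6:229  7:777
  8:84  9:472  10:919  11:678  12:1057  13:230  14:2108  15:1038
  16:633  17:1110  18:120  19:1286  20:1007  21:51  22:1510  23:1552
  24:1788  25:1177  26:1516  27:974  28:1089  29:2  30:521  31:1908
  32:322  33:382  34:1025  35:458  36:1554  37:168  38:944  39:1838
  40:1356  41:2114  42:460  43:2075  44:2076  45:1266  46:79
Giant step factor: 1331^(-47) ≡ 1240 (mod 2141).
Scan 312·1240^i mod 2141 for i = 0, 1, …:
  i=0: 312   i=1: 1500   i=2: 1612   i=3: 1327
  i=4: 1192   i=5: 790   i=6: 1163   i=7: 1227
  i=8: 1370   i=9: 987   i=10: 1369   i=11: 1888
  i=12: 1007
Match at i=12, j=20: e = 12·47 + 20 = 584.

584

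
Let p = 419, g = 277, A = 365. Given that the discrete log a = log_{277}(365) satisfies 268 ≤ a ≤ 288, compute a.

282

Compute 277^268 mod 419 = 79, then multiply by 277 repeatedly:
  277^268=79  277^269=95  277^270=337  277^271=331  277^272=345
  277^273=33  277^274=342  277^275=40  277^276=186  277^277=404
  277^278=35  277^279=58  277^280=144  277^281=83  277^282=365
Found 365 at exponent 282.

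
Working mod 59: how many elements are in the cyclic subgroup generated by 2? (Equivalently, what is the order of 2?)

The order of 2 must divide p − 1 = 58 = 2 · 29.
Divisors: 1, 2, 29, 58.
Check each in increasing order: 2^1 ≡ 2;  2^2 ≡ 4;  2^29 ≡ 58;  2^58 ≡ 1.
Smallest exponent giving 1 is 58.

58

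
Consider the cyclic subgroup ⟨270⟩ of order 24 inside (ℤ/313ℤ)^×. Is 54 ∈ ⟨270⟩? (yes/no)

yes

⟨270⟩ has order 24; its elements mod 313 are {1, 5, 25, 29, 43, 54, 98, 99, 125, 131, 136, 145, 168, 177, 182, 188, 214, 215, 259, 270, 284, 288, 308, 312}.
54 is in this set.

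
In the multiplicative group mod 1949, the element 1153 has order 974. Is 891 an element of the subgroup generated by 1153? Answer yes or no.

no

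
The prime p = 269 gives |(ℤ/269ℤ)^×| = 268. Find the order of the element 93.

The order of 93 must divide p − 1 = 268 = 2^2 · 67.
Divisors: 1, 2, 4, 67, 134, 268.
Check each in increasing order: 93^1 ≡ 93;  93^2 ≡ 41;  93^4 ≡ 67;  93^67 ≡ 1.
Smallest exponent giving 1 is 67.

67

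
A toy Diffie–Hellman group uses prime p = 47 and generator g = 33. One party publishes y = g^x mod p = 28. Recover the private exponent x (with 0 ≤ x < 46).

Baby-step giant-step with m = ceil(sqrt(46)) = 7.
Baby table (33^j mod 47 for j=0..6):
  0:1  1:33  2:8  3:29  4:17  5:44  6:42
Giant step factor: 33^(-7) ≡ 45 (mod 47).
Scan 28·45^i mod 47 for i = 0, 1, …:
  i=0: 28   i=1: 38   i=2: 18   i=3: 11
  i=4: 25   i=5: 44
Match at i=5, j=5: x = 5·7 + 5 = 40.

40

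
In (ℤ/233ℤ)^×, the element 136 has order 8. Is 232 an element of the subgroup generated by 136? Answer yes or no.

yes

⟨136⟩ has order 8; its elements mod 233 are {1, 12, 89, 97, 136, 144, 221, 232}.
232 is in this set.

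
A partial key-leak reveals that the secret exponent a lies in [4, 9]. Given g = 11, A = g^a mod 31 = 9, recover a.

4

Compute 11^4 mod 31 = 9, then multiply by 11 repeatedly:
  11^4=9
Found 9 at exponent 4.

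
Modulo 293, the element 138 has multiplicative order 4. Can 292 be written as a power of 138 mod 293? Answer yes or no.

yes

⟨138⟩ has order 4; its elements mod 293 are {1, 138, 155, 292}.
292 is in this set.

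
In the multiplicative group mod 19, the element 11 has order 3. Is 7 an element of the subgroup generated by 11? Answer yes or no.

7 ∈ ⟨11⟩ iff 7^3 ≡ 1 (mod 19), since |⟨11⟩| = 3.
7^3 mod 19 = 1.
Since 1 = 1, 7 lies in the subgroup.

yes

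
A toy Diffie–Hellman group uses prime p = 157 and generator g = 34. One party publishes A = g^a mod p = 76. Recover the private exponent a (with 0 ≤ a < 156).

Baby-step giant-step with m = ceil(sqrt(156)) = 13.
Baby table (34^j mod 157 for j=0..12):
  0:1  1:34  2:57  3:54  4:109  5:95  6:90  7:77
  8:106  9:150  10:76  11:72  12:93
Giant step factor: 34^(-13) ≡ 50 (mod 157).
Scan 76·50^i mod 157 for i = 0, 1, …:
  i=0: 76
Match at i=0, j=10: a = 0·13 + 10 = 10.

10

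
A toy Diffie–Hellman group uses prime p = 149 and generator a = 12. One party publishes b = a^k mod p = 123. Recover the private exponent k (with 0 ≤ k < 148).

Baby-step giant-step with m = ceil(sqrt(148)) = 13.
Baby table (12^j mod 149 for j=0..12):
  0:1  1:12  2:144  3:89  4:25  5:2  6:24  7:139
  8:29  9:50  10:4  11:48  12:129
Giant step factor: 12^(-13) ≡ 18 (mod 149).
Scan 123·18^i mod 149 for i = 0, 1, …:
  i=0: 123   i=1: 128   i=2: 69   i=3: 50
Match at i=3, j=9: k = 3·13 + 9 = 48.

48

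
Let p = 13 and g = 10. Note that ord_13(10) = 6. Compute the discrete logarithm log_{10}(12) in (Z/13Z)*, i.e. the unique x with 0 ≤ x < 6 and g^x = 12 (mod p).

3

Successive powers of 10 modulo 13:
  10^0=1  10^1=10  10^2=9  10^3=12
So 10^3 ≡ 12 (mod 13), giving x = 3.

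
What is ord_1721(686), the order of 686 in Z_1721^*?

344

The order of 686 must divide p − 1 = 1720 = 2^3 · 5 · 43.
Divisors: 1, 2, 4, 5, 8, 10, 20, 40, 43, 86, 172, 215, 344, 430, 860, 1720.
Check each in increasing order: 686^1 ≡ 686;  686^2 ≡ 763;  686^4 ≡ 471;  686^5 ≡ 1279;  686^8 ≡ 1553;  686^10 ≡ 891;  686^20 ≡ 500;  686^40 ≡ 455;  686^43 ≡ 1489;  686^86 ≡ 473;  686^172 ≡ 1720;  686^215 ≡ 232;  686^344 ≡ 1.
Smallest exponent giving 1 is 344.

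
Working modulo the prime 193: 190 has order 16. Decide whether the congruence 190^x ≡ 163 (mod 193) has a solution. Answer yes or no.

no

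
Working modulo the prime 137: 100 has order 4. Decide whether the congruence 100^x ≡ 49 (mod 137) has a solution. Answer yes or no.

49 ∈ ⟨100⟩ iff 49^4 ≡ 1 (mod 137), since |⟨100⟩| = 4.
49^4 mod 137 = 115.
Since 115 ≠ 1, 49 does not lie in the subgroup.

no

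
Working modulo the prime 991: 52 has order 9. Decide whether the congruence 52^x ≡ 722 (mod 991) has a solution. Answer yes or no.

yes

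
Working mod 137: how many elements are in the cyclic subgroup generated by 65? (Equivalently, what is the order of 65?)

34

The order of 65 must divide p − 1 = 136 = 2^3 · 17.
Divisors: 1, 2, 4, 8, 17, 34, 68, 136.
Check each in increasing order: 65^1 ≡ 65;  65^2 ≡ 115;  65^4 ≡ 73;  65^8 ≡ 123;  65^17 ≡ 136;  65^34 ≡ 1.
Smallest exponent giving 1 is 34.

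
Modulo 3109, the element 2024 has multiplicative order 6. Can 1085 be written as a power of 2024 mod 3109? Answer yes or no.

yes

1085 ∈ ⟨2024⟩ iff 1085^6 ≡ 1 (mod 3109), since |⟨2024⟩| = 6.
1085^6 mod 3109 = 1.
Since 1 = 1, 1085 lies in the subgroup.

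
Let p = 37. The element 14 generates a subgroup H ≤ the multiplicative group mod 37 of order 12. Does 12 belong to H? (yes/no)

no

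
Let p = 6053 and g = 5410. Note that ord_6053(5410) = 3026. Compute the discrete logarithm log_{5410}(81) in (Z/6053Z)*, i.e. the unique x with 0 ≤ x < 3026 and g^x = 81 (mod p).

Baby-step giant-step with m = ceil(sqrt(3026)) = 56.
Baby table (5410^j mod 6053 for j=0..55):
  0:1  1:5410  2:1845  3:53  4:2239  5:937  6:2809  7:3660
  8:1237  9:3605  10:284  11:5031  12:3422  13:2946  14:311  15:5829
  16:4813  17:4377  18:234  19:863  20:1967  21:296  22:3368  23:1350
  24:3582  25:2967  26:4967  27:2203  28:5926  29:2972  30:1752  31:5375
  32:138  33:2061  34:384  35:1261  36:279  37:2193  38:250  39:2681
  40:1222  41:1144  42:2874  43:4236  44:102  45:997  46:547  47:5406
  48:4417  49:4779  50:2027  51:4087  52:5114  53:4530  54:4756  55:4710
Giant step factor: 5410^(-56) ≡ 3599 (mod 6053).
Scan 81·3599^i mod 6053 for i = 0, 1, …:
  i=0: 81   i=1: 975   i=2: 4338   i=3: 1775
  i=4: 2310   i=5: 2921   i=6: 4671   i=7: 1748
  i=8: 1985   i=9: 1475     …   i=19: 3342
  i=20: 547
Match at i=20, j=46: x = 20·56 + 46 = 1166.

1166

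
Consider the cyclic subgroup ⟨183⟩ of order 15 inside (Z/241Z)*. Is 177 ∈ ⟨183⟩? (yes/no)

no

⟨183⟩ has order 15; its elements mod 241 are {1, 15, 24, 54, 87, 91, 94, 98, 100, 119, 160, 183, 205, 225, 231}.
177 is not in this set.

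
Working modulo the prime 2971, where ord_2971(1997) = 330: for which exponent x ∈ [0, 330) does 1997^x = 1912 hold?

75

Baby-step giant-step with m = ceil(sqrt(330)) = 19.
Baby table (1997^j mod 2971 for j=0..18):
  0:1  1:1997  2:927  3:286  4:710  5:703  6:1579  7:1032
  8:2001  9:2  10:1023  11:1854  12:572  13:1420  14:1406  15:187
  16:2064  17:1031  18:4
Giant step factor: 1997^(-19) ≡ 2107 (mod 2971).
Scan 1912·2107^i mod 2971 for i = 0, 1, …:
  i=0: 1912   i=1: 2879   i=2: 2242   i=3: 4
Match at i=3, j=18: x = 3·19 + 18 = 75.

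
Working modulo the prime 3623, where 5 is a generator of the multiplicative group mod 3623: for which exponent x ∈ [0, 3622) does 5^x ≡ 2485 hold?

3311

Baby-step giant-step with m = ceil(sqrt(3622)) = 61.
Baby table (5^j mod 3623 for j=0..60):
  0:1  1:5  2:25  3:125  4:625  5:3125  6:1133  7:2042
  8:2964  9:328  10:1640  11:954  12:1147  13:2112  14:3314  15:2078
  16:3144  17:1228  18:2517  19:1716  20:1334  21:3047  22:743  23:92
  24:460  25:2300  26:631  27:3155  28:1283  29:2792  30:3091  31:963
  32:1192  33:2337  34:816  35:457  36:2285  37:556  38:2780  39:3031
  40:663  41:3315  42:2083  43:3169  44:1353  45:3142  46:1218  47:2467
  48:1466  49:84  50:420  51:2100  52:3254  53:1778  54:1644  55:974
  56:1247  57:2612  58:2191  59:86  60:430
Giant step factor: 5^(-61) ≡ 1370 (mod 3623).
Scan 2485·1370^i mod 3623 for i = 0, 1, …:
  i=0: 2485   i=1: 2453   i=2: 2089   i=3: 3383
  i=4: 893   i=5: 2459   i=6: 3063   i=7: 876
  i=8: 907   i=9: 3524     …   i=53: 2656
  i=54: 1228
Match at i=54, j=17: x = 54·61 + 17 = 3311.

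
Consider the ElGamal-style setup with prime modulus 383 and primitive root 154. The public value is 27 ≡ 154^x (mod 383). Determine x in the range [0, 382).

350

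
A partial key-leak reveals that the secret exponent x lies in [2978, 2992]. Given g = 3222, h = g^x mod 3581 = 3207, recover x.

Compute 3222^2978 mod 3581 = 2405, then multiply by 3222 repeatedly:
  3222^2978=2405  3222^2979=3207
Found 3207 at exponent 2979.

2979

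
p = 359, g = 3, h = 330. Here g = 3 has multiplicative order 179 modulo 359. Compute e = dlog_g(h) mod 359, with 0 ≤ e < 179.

Baby-step giant-step with m = ceil(sqrt(179)) = 14.
Baby table (3^j mod 359 for j=0..13):
  0:1  1:3  2:9  3:27  4:81  5:243  6:11  7:33
  8:99  9:297  10:173  11:160  12:121  13:4
Giant step factor: 3^(-14) ≡ 30 (mod 359).
Scan 330·30^i mod 359 for i = 0, 1, …:
  i=0: 330   i=1: 207   i=2: 107   i=3: 338
  i=4: 88   i=5: 127   i=6: 220   i=7: 138
  i=8: 191   i=9: 345   i=10: 298   i=11: 324
  i=12: 27
Match at i=12, j=3: e = 12·14 + 3 = 171.

171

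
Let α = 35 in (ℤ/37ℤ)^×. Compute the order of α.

36

The order of 35 must divide p − 1 = 36 = 2^2 · 3^2.
Divisors: 1, 2, 3, 4, 6, 9, 12, 18, 36.
Check each in increasing order: 35^1 ≡ 35;  35^2 ≡ 4;  35^3 ≡ 29;  35^4 ≡ 16;  35^6 ≡ 27;  35^9 ≡ 6;  35^12 ≡ 26;  35^18 ≡ 36;  35^36 ≡ 1.
Smallest exponent giving 1 is 36.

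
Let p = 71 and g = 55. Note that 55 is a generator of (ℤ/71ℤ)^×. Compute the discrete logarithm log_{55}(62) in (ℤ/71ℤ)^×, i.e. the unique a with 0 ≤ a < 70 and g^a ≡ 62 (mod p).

Baby-step giant-step with m = ceil(sqrt(70)) = 9.
Baby table (55^j mod 71 for j=0..8):
  0:1  1:55  2:43  3:22  4:3  5:23  6:58  7:66
  8:9
Giant step factor: 55^(-9) ≡ 35 (mod 71).
Scan 62·35^i mod 71 for i = 0, 1, …:
  i=0: 62   i=1: 40   i=2: 51   i=3: 10
  i=4: 66
Match at i=4, j=7: a = 4·9 + 7 = 43.

43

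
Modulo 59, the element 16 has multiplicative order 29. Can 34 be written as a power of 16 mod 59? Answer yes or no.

no

34 ∈ ⟨16⟩ iff 34^29 ≡ 1 (mod 59), since |⟨16⟩| = 29.
34^29 mod 59 = 58.
Since 58 ≠ 1, 34 does not lie in the subgroup.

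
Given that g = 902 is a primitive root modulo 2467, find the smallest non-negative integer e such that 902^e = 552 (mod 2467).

Baby-step giant-step with m = ceil(sqrt(2466)) = 50.
Baby table (902^j mod 2467 for j=0..49):
  0:1  1:902  2:1961  3:2450  4:1935  5:1201  6:289  7:1643
  8:1786  9:21  10:1673  11:1709  12:2110  13:1163  14:551  15:1135
  16:2432  17:501  18:441  19:595  20:1351  21:2371  22:2220  23:1703
  24:1632  25:1732  26:653  27:1860  28:160  29:1234  30:451  31:2214
  32:1225  33:2201  34:1834  35:1378  36:2055  37:893  38:1244  39:2070
  40:2088  41:1055  42:1815  43:1509  44:1801  45:1216  46:1484  47:1454
  48:1531  49:1909
Giant step factor: 902^(-50) ≡ 2210 (mod 2467).
Scan 552·2210^i mod 2467 for i = 0, 1, …:
  i=0: 552   i=1: 1222   i=2: 1722   i=3: 1506
  i=4: 277   i=5: 354   i=6: 301   i=7: 1587
  i=8: 1663   i=9: 1867     …   i=16: 742
  i=17: 1732
Match at i=17, j=25: e = 17·50 + 25 = 875.

875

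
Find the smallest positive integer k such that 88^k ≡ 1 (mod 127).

63

The order of 88 must divide p − 1 = 126 = 2 · 3^2 · 7.
Divisors: 1, 2, 3, 6, 7, 9, 14, 18, 21, 42, 63, 126.
Check each in increasing order: 88^1 ≡ 88;  88^2 ≡ 124;  88^3 ≡ 117;  88^6 ≡ 100;  88^7 ≡ 37;  88^9 ≡ 16;  88^14 ≡ 99;  88^18 ≡ 2;  88^21 ≡ 107;  88^42 ≡ 19;  88^63 ≡ 1.
Smallest exponent giving 1 is 63.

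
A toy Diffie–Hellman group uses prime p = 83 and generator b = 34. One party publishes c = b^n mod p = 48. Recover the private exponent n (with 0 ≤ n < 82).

56

Baby-step giant-step with m = ceil(sqrt(82)) = 10.
Baby table (34^j mod 83 for j=0..9):
  0:1  1:34  2:77  3:45  4:36  5:62  6:33  7:43
  8:51  9:74
Giant step factor: 34^(-10) ≡ 16 (mod 83).
Scan 48·16^i mod 83 for i = 0, 1, …:
  i=0: 48   i=1: 21   i=2: 4   i=3: 64
  i=4: 28   i=5: 33
Match at i=5, j=6: n = 5·10 + 6 = 56.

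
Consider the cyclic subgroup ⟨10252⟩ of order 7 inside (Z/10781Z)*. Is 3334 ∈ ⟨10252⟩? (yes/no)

no

3334 ∈ ⟨10252⟩ iff 3334^7 ≡ 1 (mod 10781), since |⟨10252⟩| = 7.
3334^7 mod 10781 = 7177.
Since 7177 ≠ 1, 3334 does not lie in the subgroup.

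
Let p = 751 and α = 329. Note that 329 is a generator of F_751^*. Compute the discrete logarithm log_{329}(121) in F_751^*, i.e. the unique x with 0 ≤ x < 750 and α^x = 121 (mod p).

Baby-step giant-step with m = ceil(sqrt(750)) = 28.
Baby table (329^j mod 751 for j=0..27):
  0:1  1:329  2:97  3:371  4:397  5:690  6:208  7:91
  8:650  9:566  10:717  11:79  12:457  13:153  14:20  15:572
  16:438  17:661  18:430  19:282  20:405  21:318  22:233  23:55
  24:71  25:78  26:128  27:56
Giant step factor: 329^(-28) ≡ 92 (mod 751).
Scan 121·92^i mod 751 for i = 0, 1, …:
  i=0: 121   i=1: 618   i=2: 531   i=3: 37
  i=4: 400   i=5: 1
Match at i=5, j=0: x = 5·28 + 0 = 140.

140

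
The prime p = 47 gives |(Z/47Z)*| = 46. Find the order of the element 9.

The order of 9 must divide p − 1 = 46 = 2 · 23.
Divisors: 1, 2, 23, 46.
Check each in increasing order: 9^1 ≡ 9;  9^2 ≡ 34;  9^23 ≡ 1.
Smallest exponent giving 1 is 23.

23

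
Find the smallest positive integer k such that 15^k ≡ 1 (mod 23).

The order of 15 must divide p − 1 = 22 = 2 · 11.
Divisors: 1, 2, 11, 22.
Check each in increasing order: 15^1 ≡ 15;  15^2 ≡ 18;  15^11 ≡ 22;  15^22 ≡ 1.
Smallest exponent giving 1 is 22.

22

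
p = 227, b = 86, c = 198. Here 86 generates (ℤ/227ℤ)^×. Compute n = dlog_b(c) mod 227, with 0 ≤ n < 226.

137

Baby-step giant-step with m = ceil(sqrt(226)) = 16.
Baby table (86^j mod 227 for j=0..15):
  0:1  1:86  2:132  3:2  4:172  5:37  6:4  7:117
  8:74  9:8  10:7  11:148  12:16  13:14  14:69  15:32
Giant step factor: 86^(-16) ≡ 73 (mod 227).
Scan 198·73^i mod 227 for i = 0, 1, …:
  i=0: 198   i=1: 153   i=2: 46   i=3: 180
  i=4: 201   i=5: 145   i=6: 143   i=7: 224
  i=8: 8
Match at i=8, j=9: n = 8·16 + 9 = 137.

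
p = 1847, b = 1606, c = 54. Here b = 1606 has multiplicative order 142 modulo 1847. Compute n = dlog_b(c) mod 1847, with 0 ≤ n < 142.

Baby-step giant-step with m = ceil(sqrt(142)) = 12.
Baby table (1606^j mod 1847 for j=0..11):
  0:1  1:1606  2:824  3:892  4:1127  5:1749  6:1454  7:516
  8:1240  9:374  10:369  11:1574
Giant step factor: 1606^(-12) ≡ 362 (mod 1847).
Scan 54·362^i mod 1847 for i = 0, 1, …:
  i=0: 54   i=1: 1078   i=2: 519   i=3: 1331
  i=4: 1602   i=5: 1813   i=6: 621   i=7: 1315
  i=8: 1351   i=9: 1454
Match at i=9, j=6: n = 9·12 + 6 = 114.

114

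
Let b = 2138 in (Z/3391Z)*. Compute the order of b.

The order of 2138 must divide p − 1 = 3390 = 2 · 3 · 5 · 113.
Divisors: 1, 2, 3, 5, 6, 10, 15, 30, 113, 226, 339, 565, 678, 1130, 1695, 3390.
Check each in increasing order: 2138^1 ≡ 2138;  2138^2 ≡ 3367;  2138^3 ≡ 2944;  2138^5 ≡ 555;  2138^6 ≡ 3131;  2138^10 ≡ 2835;  2138^15 ≡ 1.
Smallest exponent giving 1 is 15.

15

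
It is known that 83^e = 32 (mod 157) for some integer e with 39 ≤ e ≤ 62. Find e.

51

Compute 83^39 mod 157 = 28, then multiply by 83 repeatedly:
  83^39=28  83^40=126  83^41=96  83^42=118  83^43=60
  83^44=113  83^45=116  83^46=51  83^47=151  83^48=130
  83^49=114  83^50=42  83^51=32
Found 32 at exponent 51.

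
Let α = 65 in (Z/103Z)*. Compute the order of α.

The order of 65 must divide p − 1 = 102 = 2 · 3 · 17.
Divisors: 1, 2, 3, 6, 17, 34, 51, 102.
Check each in increasing order: 65^1 ≡ 65;  65^2 ≡ 2;  65^3 ≡ 27;  65^6 ≡ 8;  65^17 ≡ 57;  65^34 ≡ 56;  65^51 ≡ 102;  65^102 ≡ 1.
Smallest exponent giving 1 is 102.

102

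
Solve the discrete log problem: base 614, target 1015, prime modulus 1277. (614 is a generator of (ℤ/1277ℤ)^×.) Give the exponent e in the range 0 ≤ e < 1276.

766

Baby-step giant-step with m = ceil(sqrt(1276)) = 36.
Baby table (614^j mod 1277 for j=0..35):
  0:1  1:614  2:281  3:139  4:1064  5:749  6:166  7:1041
  8:674  9:88  10:398  11:465  12:739  13:411  14:785  15:561
  16:941  17:570  18:82  19:545  20:56  21:1182  22:412  23:122
  24:842  25:1080  26:357  27:831  28:711  29:1097  30:579  31:500
  32:520  33:30  34:542  35:768
Giant step factor: 614^(-36) ≡ 388 (mod 1277).
Scan 1015·388^i mod 1277 for i = 0, 1, …:
  i=0: 1015   i=1: 504   i=2: 171   i=3: 1221
  i=4: 1258   i=5: 290   i=6: 144   i=7: 961
  i=8: 1261   i=9: 177     …   i=20: 837
  i=21: 398
Match at i=21, j=10: e = 21·36 + 10 = 766.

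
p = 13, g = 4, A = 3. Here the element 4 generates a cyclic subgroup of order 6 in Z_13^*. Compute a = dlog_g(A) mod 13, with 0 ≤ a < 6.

2

Successive powers of 4 modulo 13:
  4^0=1  4^1=4  4^2=3
So 4^2 ≡ 3 (mod 13), giving a = 2.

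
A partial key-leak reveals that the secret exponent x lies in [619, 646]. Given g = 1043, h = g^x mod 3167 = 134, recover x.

Compute 1043^619 mod 3167 = 253, then multiply by 1043 repeatedly:
  1043^619=253  1043^620=1018  1043^621=829  1043^622=56  1043^623=1402
  1043^624=2299  1043^625=438  1043^626=786  1043^627=2712  1043^628=485
  1043^629=2302  1043^630=400  1043^631=2323  1043^632=134
Found 134 at exponent 632.

632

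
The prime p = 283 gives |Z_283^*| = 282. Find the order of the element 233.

The order of 233 must divide p − 1 = 282 = 2 · 3 · 47.
Divisors: 1, 2, 3, 6, 47, 94, 141, 282.
Check each in increasing order: 233^1 ≡ 233;  233^2 ≡ 236;  233^3 ≡ 86;  233^6 ≡ 38;  233^47 ≡ 44;  233^94 ≡ 238;  233^141 ≡ 1.
Smallest exponent giving 1 is 141.

141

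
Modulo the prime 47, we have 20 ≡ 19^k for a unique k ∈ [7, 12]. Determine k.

9

Compute 19^7 mod 47 = 30, then multiply by 19 repeatedly:
  19^7=30  19^8=6  19^9=20
Found 20 at exponent 9.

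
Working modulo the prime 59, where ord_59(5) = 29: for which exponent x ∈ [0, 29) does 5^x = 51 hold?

15

Successive powers of 5 modulo 59:
  5^0=1  5^1=5  5^2=25  5^3=7  5^4=35  5^5=57
  5^6=49  5^7=9  5^8=45  5^9=48  5^10=4  5^11=20
  5^12=41  5^13=28  5^14=22  5^15=51
So 5^15 ≡ 51 (mod 59), giving x = 15.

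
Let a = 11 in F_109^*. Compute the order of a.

108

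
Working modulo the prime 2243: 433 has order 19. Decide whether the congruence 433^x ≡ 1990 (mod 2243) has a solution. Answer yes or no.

no

⟨433⟩ has order 19; its elements mod 2243 are {1, 226, 286, 433, 473, 696, 698, 738, 806, 1048, 1320, 1333, 1409, 1477, 1672, 1730, 1832, 1838, 2171}.
1990 is not in this set.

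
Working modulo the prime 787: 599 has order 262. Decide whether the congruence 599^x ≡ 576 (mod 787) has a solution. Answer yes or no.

576 ∈ ⟨599⟩ iff 576^262 ≡ 1 (mod 787), since |⟨599⟩| = 262.
576^262 mod 787 = 1.
Since 1 = 1, 576 lies in the subgroup.

yes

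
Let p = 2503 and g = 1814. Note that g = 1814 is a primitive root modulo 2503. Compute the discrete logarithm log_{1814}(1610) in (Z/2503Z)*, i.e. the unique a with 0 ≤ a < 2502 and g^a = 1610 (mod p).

1264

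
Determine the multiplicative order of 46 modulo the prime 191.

The order of 46 must divide p − 1 = 190 = 2 · 5 · 19.
Divisors: 1, 2, 5, 10, 19, 38, 95, 190.
Check each in increasing order: 46^1 ≡ 46;  46^2 ≡ 15;  46^5 ≡ 36;  46^10 ≡ 150;  46^19 ≡ 49;  46^38 ≡ 109;  46^95 ≡ 1.
Smallest exponent giving 1 is 95.

95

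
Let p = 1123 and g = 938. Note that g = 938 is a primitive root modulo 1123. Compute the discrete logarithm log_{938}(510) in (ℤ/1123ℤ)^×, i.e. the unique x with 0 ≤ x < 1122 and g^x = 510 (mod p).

Baby-step giant-step with m = ceil(sqrt(1122)) = 34.
Baby table (938^j mod 1123 for j=0..33):
  0:1  1:938  2:535  3:972  4:983  5:71  6:341  7:926
  8:509  9:167  10:549  11:628  12:612  13:203  14:627  15:797
  16:791  17:778  18:937  19:720  20:437  21:11  22:211  23:270
  24:585  25:706  26:781  27:382  28:79  29:1107  30:714  31:424
  32:170  33:1117
Giant step factor: 938^(-34) ≡ 691 (mod 1123).
Scan 510·691^i mod 1123 for i = 0, 1, …:
  i=0: 510   i=1: 911   i=2: 621   i=3: 125
  i=4: 1027   i=5: 1044   i=6: 438   i=7: 571
  i=8: 388   i=9: 834     …   i=21: 820
  i=22: 628
Match at i=22, j=11: x = 22·34 + 11 = 759.

759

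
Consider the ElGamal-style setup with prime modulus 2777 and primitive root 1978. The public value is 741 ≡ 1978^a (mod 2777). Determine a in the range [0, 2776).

Baby-step giant-step with m = ceil(sqrt(2776)) = 53.
Baby table (1978^j mod 2777 for j=0..52):
  0:1  1:1978  2:2468  3:2515  4:1063  5:425  6:1996  7:1971
  8:2507  9:1901  10:120  11:1315  12:1798  13:1884  14:2595  15:1014
  16:698  17:475  18:924  19:406  20:515  21:2288  22:1931  23:1143
  24:376  25:2269  26:450  27:1460  28:2577  29:1511  30:706  31:2414
  32:1229  33:1087  34:688  35:134  36:1237  37:249  38:993  39:815
  40:1410  41:872  42:299  43:2698  44:2027  45:2195  46:1259  47:2110
  48:2526  49:605  50:2580  51:1891  52:2556
Giant step factor: 1978^(-53) ≡ 1861 (mod 2777).
Scan 741·1861^i mod 2777 for i = 0, 1, …:
  i=0: 741   i=1: 1609   i=2: 743   i=3: 2554
  i=4: 1547   i=5: 1995   i=6: 2623   i=7: 2214
  i=8: 1963   i=9: 1388     …   i=23: 2191
  i=24: 815
Match at i=24, j=39: a = 24·53 + 39 = 1311.

1311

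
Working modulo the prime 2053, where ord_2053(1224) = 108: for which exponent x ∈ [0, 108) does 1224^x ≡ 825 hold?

95

Baby-step giant-step with m = ceil(sqrt(108)) = 11.
Baby table (1224^j mod 2053 for j=0..10):
  0:1  1:1224  2:1539  3:1135  4:1412  5:1715  6:994  7:1280
  8:281  9:1093  10:1329
Giant step factor: 1224^(-11) ≡ 921 (mod 2053).
Scan 825·921^i mod 2053 for i = 0, 1, …:
  i=0: 825   i=1: 215   i=2: 927   i=3: 1772
  i=4: 1930   i=5: 1685   i=6: 1870   i=7: 1856
  i=8: 1280
Match at i=8, j=7: x = 8·11 + 7 = 95.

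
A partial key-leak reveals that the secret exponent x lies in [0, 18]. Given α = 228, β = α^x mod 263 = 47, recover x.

Compute 228^0 mod 263 = 1, then multiply by 228 repeatedly:
  228^0=1  228^1=228  228^2=173  228^3=257  228^4=210
  228^5=14  228^6=36  228^7=55  228^8=179  228^9=47
Found 47 at exponent 9.

9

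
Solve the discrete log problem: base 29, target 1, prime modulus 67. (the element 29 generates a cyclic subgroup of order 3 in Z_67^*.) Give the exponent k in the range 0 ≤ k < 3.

Successive powers of 29 modulo 67:
  29^0=1
So 29^0 ≡ 1 (mod 67), giving k = 0.

0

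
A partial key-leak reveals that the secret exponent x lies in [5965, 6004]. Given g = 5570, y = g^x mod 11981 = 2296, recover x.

Compute 5570^5965 mod 11981 = 5280, then multiply by 5570 repeatedly:
  5570^5965=5280  5570^5966=8226  5570^5967=3476  5570^5968=24  5570^5969=1889
  5570^5970=2412  5570^5971=4139  5570^5972=2786  5570^5973=2625  5570^5974=4430
  5570^5975=6221  5570^5976=1918  5570^5977=8189  5570^5978=1063  5570^5979=2296
Found 2296 at exponent 5979.

5979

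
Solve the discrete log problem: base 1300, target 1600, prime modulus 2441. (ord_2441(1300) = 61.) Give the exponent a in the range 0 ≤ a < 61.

Baby-step giant-step with m = ceil(sqrt(61)) = 8.
Baby table (1300^j mod 2441 for j=0..7):
  0:1  1:1300  2:828  3:2360  4:2104  5:1280  6:1679  7:446
Giant step factor: 1300^(-8) ≡ 1035 (mod 2441).
Scan 1600·1035^i mod 2441 for i = 0, 1, …:
  i=0: 1600   i=1: 1002   i=2: 2086   i=3: 1166
  i=4: 956   i=5: 855   i=6: 1283   i=7: 1
Match at i=7, j=0: a = 7·8 + 0 = 56.

56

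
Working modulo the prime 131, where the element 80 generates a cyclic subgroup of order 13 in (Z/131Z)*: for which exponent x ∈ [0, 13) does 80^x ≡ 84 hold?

Successive powers of 80 modulo 131:
  80^0=1  80^1=80  80^2=112  80^3=52  80^4=99  80^5=60
  80^6=84
So 80^6 ≡ 84 (mod 131), giving x = 6.

6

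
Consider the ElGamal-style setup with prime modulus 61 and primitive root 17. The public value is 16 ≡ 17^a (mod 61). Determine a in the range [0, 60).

32

Baby-step giant-step with m = ceil(sqrt(60)) = 8.
Baby table (17^j mod 61 for j=0..7):
  0:1  1:17  2:45  3:33  4:12  5:21  6:52  7:30
Giant step factor: 17^(-8) ≡ 25 (mod 61).
Scan 16·25^i mod 61 for i = 0, 1, …:
  i=0: 16   i=1: 34   i=2: 57   i=3: 22
  i=4: 1
Match at i=4, j=0: a = 4·8 + 0 = 32.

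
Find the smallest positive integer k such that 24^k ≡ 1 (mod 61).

20

The order of 24 must divide p − 1 = 60 = 2^2 · 3 · 5.
Divisors: 1, 2, 3, 4, 5, 6, 10, 12, 15, 20, 30, 60.
Check each in increasing order: 24^1 ≡ 24;  24^2 ≡ 27;  24^3 ≡ 38;  24^4 ≡ 58;  24^5 ≡ 50;  24^6 ≡ 41;  24^10 ≡ 60;  24^12 ≡ 34;  24^15 ≡ 11;  24^20 ≡ 1.
Smallest exponent giving 1 is 20.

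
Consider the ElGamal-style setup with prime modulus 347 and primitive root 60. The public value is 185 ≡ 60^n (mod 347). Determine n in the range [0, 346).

286

Baby-step giant-step with m = ceil(sqrt(346)) = 19.
Baby table (60^j mod 347 for j=0..18):
  0:1  1:60  2:130  3:166  4:244  5:66  6:143  7:252
  8:199  9:142  10:192  11:69  12:323  13:295  14:3  15:180
  16:43  17:151  18:38
Giant step factor: 60^(-19) ≡ 170 (mod 347).
Scan 185·170^i mod 347 for i = 0, 1, …:
  i=0: 185   i=1: 220   i=2: 271   i=3: 266
  i=4: 110   i=5: 309   i=6: 133   i=7: 55
  i=8: 328   i=9: 240     …   i=14: 82
  i=15: 60
Match at i=15, j=1: n = 15·19 + 1 = 286.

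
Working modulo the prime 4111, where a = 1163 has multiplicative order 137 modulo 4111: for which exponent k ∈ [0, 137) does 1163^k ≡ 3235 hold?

134

Baby-step giant-step with m = ceil(sqrt(137)) = 12.
Baby table (1163^j mod 4111 for j=0..11):
  0:1  1:1163  2:50  3:596  4:2500  5:1023  6:1670  7:1818
  8:1280  9:458  10:2335  11:2345
Giant step factor: 1163^(-12) ≡ 3768 (mod 4111).
Scan 3235·3768^i mod 4111 for i = 0, 1, …:
  i=0: 3235   i=1: 365   i=2: 2246   i=3: 2490
  i=4: 1018   i=5: 261   i=6: 919   i=7: 1330
  i=8: 131   i=9: 288   i=10: 3991   i=11: 50
Match at i=11, j=2: k = 11·12 + 2 = 134.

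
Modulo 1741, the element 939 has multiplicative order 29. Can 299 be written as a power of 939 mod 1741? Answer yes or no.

no

299 ∈ ⟨939⟩ iff 299^29 ≡ 1 (mod 1741), since |⟨939⟩| = 29.
299^29 mod 1741 = 1740.
Since 1740 ≠ 1, 299 does not lie in the subgroup.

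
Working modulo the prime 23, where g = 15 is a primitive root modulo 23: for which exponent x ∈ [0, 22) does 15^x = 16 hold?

16

Successive powers of 15 modulo 23:
  15^0=1  15^1=15  15^2=18  15^3=17  15^4=2  15^5=7
  15^6=13  15^7=11  15^8=4  15^9=14  15^10=3  15^11=22
  15^12=8  15^13=5  15^14=6  15^15=21  15^16=16
So 15^16 ≡ 16 (mod 23), giving x = 16.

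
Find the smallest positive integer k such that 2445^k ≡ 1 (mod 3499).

1166

The order of 2445 must divide p − 1 = 3498 = 2 · 3 · 11 · 53.
Divisors: 1, 2, 3, 6, 11, 22, 33, 53, 66, 106, 159, 318, 583, 1166, 1749, 3498.
Check each in increasing order: 2445^1 ≡ 2445;  2445^2 ≡ 1733;  2445^3 ≡ 3395;  2445^6 ≡ 319;  2445^11 ≡ 1560;  2445^22 ≡ 1795;  2445^33 ≡ 1000;  2445^53 ≡ 2756;  2445^66 ≡ 2785;  2445^106 ≡ 2706;  2445^159 ≡ 1367;  2445^318 ≡ 223;  2445^583 ≡ 3498;  2445^1166 ≡ 1.
Smallest exponent giving 1 is 1166.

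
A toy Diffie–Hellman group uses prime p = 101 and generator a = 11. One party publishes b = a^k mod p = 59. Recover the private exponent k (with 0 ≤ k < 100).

33

Baby-step giant-step with m = ceil(sqrt(100)) = 10.
Baby table (11^j mod 101 for j=0..9):
  0:1  1:11  2:20  3:18  4:97  5:57  6:21  7:29
  8:16  9:75
Giant step factor: 11^(-10) ≡ 6 (mod 101).
Scan 59·6^i mod 101 for i = 0, 1, …:
  i=0: 59   i=1: 51   i=2: 3   i=3: 18
Match at i=3, j=3: k = 3·10 + 3 = 33.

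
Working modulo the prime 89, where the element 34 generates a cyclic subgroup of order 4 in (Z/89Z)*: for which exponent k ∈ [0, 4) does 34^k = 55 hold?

3

Successive powers of 34 modulo 89:
  34^0=1  34^1=34  34^2=88  34^3=55
So 34^3 ≡ 55 (mod 89), giving k = 3.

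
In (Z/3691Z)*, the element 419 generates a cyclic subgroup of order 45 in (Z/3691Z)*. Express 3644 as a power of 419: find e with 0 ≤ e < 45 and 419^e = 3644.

5

Successive powers of 419 modulo 3691:
  419^0=1  419^1=419  419^2=2084  419^3=2120  419^4=2440  419^5=3644
So 419^5 ≡ 3644 (mod 3691), giving e = 5.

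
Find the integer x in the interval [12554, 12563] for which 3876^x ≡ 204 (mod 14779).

Compute 3876^12554 mod 14779 = 2670, then multiply by 3876 repeatedly:
  3876^12554=2670  3876^12555=3620  3876^12556=5849  3876^12557=14517  3876^12558=4239
  3876^12559=10895  3876^12560=5417  3876^12561=10112  3876^12562=204
Found 204 at exponent 12562.

12562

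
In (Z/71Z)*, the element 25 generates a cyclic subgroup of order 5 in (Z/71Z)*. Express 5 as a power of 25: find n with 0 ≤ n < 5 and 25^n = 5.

3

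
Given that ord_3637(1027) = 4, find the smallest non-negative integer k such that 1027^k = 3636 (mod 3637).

Successive powers of 1027 modulo 3637:
  1027^0=1  1027^1=1027  1027^2=3636
So 1027^2 ≡ 3636 (mod 3637), giving k = 2.

2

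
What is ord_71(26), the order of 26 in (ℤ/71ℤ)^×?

14

The order of 26 must divide p − 1 = 70 = 2 · 5 · 7.
Divisors: 1, 2, 5, 7, 10, 14, 35, 70.
Check each in increasing order: 26^1 ≡ 26;  26^2 ≡ 37;  26^5 ≡ 23;  26^7 ≡ 70;  26^10 ≡ 32;  26^14 ≡ 1.
Smallest exponent giving 1 is 14.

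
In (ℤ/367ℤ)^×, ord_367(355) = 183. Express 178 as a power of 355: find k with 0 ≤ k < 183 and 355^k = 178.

87

Baby-step giant-step with m = ceil(sqrt(183)) = 14.
Baby table (355^j mod 367 for j=0..13):
  0:1  1:355  2:144  3:107  4:184  5:361  6:72  7:237
  8:92  9:364  10:36  11:302  12:46  13:182
Giant step factor: 355^(-14) ≡ 102 (mod 367).
Scan 178·102^i mod 367 for i = 0, 1, …:
  i=0: 178   i=1: 173   i=2: 30   i=3: 124
  i=4: 170   i=5: 91   i=6: 107
Match at i=6, j=3: k = 6·14 + 3 = 87.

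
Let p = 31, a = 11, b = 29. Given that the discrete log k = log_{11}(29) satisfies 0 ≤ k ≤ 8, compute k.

3

Compute 11^0 mod 31 = 1, then multiply by 11 repeatedly:
  11^0=1  11^1=11  11^2=28  11^3=29
Found 29 at exponent 3.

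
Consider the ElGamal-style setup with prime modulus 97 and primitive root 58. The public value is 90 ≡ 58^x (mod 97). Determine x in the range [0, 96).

Baby-step giant-step with m = ceil(sqrt(96)) = 10.
Baby table (58^j mod 97 for j=0..9):
  0:1  1:58  2:66  3:45  4:88  5:60  6:85  7:80
  8:81  9:42
Giant step factor: 58^(-10) ≡ 53 (mod 97).
Scan 90·53^i mod 97 for i = 0, 1, …:
  i=0: 90   i=1: 17   i=2: 28   i=3: 29
  i=4: 82   i=5: 78   i=6: 60
Match at i=6, j=5: x = 6·10 + 5 = 65.

65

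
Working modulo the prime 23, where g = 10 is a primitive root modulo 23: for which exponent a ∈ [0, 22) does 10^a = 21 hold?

19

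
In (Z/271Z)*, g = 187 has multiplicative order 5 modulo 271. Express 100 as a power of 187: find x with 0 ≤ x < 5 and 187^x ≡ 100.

4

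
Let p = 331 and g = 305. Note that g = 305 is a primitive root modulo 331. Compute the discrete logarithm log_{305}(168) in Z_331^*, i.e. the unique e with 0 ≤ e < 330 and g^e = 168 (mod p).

305

Baby-step giant-step with m = ceil(sqrt(330)) = 19.
Baby table (305^j mod 331 for j=0..18):
  0:1  1:305  2:14  3:298  4:196  5:200  6:96  7:152
  8:20  9:142  10:280  11:2  12:279  13:28  14:265  15:61
  16:69  17:192  18:304
Giant step factor: 305^(-19) ≡ 240 (mod 331).
Scan 168·240^i mod 331 for i = 0, 1, …:
  i=0: 168   i=1: 269   i=2: 15   i=3: 290
  i=4: 90   i=5: 85   i=6: 209   i=7: 179
  i=8: 261   i=9: 81     …   i=15: 284
  i=16: 305
Match at i=16, j=1: e = 16·19 + 1 = 305.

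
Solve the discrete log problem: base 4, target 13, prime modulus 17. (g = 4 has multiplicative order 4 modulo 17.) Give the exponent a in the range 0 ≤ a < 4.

3

Successive powers of 4 modulo 17:
  4^0=1  4^1=4  4^2=16  4^3=13
So 4^3 ≡ 13 (mod 17), giving a = 3.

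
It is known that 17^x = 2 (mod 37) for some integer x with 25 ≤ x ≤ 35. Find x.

31

Compute 17^25 mod 37 = 22, then multiply by 17 repeatedly:
  17^25=22  17^26=4  17^27=31  17^28=9  17^29=5
  17^30=11  17^31=2
Found 2 at exponent 31.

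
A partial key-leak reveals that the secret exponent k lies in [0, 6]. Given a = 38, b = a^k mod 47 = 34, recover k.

2

Compute 38^0 mod 47 = 1, then multiply by 38 repeatedly:
  38^0=1  38^1=38  38^2=34
Found 34 at exponent 2.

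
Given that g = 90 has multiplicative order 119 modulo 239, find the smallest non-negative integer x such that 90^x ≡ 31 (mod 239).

10

Successive powers of 90 modulo 239:
  90^0=1  90^1=90  90^2=213  90^3=50  90^4=198  90^5=134
  90^6=110  90^7=101  90^8=8  90^9=3  90^10=31
So 90^10 ≡ 31 (mod 239), giving x = 10.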